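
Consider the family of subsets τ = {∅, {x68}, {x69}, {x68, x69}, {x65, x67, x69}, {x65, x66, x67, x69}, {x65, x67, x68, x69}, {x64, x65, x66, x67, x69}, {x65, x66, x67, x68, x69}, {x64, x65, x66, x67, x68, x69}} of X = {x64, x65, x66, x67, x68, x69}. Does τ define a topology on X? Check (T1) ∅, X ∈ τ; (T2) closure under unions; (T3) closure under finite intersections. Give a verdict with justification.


τ IS a topology on X.

Axiom (T1): ∅ ∈ τ? Yes; X ∈ τ? Yes.
Axiom (T2/T3): check pairwise unions and intersections of members of τ.
All pairwise intersections and unions checked — each lies in τ. Therefore τ satisfies (T1), (T2), (T3): it IS a topology on X.


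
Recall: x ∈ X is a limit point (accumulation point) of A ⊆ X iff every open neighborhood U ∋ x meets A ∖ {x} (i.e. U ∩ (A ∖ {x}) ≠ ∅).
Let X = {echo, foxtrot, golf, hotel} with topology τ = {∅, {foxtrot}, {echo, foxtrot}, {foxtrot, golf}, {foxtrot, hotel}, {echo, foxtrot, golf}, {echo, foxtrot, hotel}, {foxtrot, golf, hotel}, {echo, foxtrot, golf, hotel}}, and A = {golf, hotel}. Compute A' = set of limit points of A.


A' = ∅

For each x ∈ X, list the open sets U ∈ τ with x ∈ U, then check whether U ∩ (A ∖ {x}) ≠ ∅ for every such U.
  x = echo: open {echo, foxtrot} ∋ x has {echo, foxtrot} ∩ (A ∖ {echo}) = ∅, so x is NOT a limit point.
  x = foxtrot: open {foxtrot} ∋ x has {foxtrot} ∩ (A ∖ {foxtrot}) = ∅, so x is NOT a limit point.
  x = golf: open {foxtrot, golf} ∋ x has {foxtrot, golf} ∩ (A ∖ {golf}) = ∅, so x is NOT a limit point.
  x = hotel: open {foxtrot, hotel} ∋ x has {foxtrot, hotel} ∩ (A ∖ {hotel}) = ∅, so x is NOT a limit point.
Collecting: A' = ∅.


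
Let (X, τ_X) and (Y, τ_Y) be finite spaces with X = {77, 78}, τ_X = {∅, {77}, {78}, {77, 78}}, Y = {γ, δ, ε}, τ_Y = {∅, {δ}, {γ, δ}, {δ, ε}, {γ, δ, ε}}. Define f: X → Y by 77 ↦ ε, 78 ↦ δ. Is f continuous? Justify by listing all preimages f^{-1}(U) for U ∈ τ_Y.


f IS continuous.

Compute f^{-1}(U) for each U ∈ τ_Y:
  U = ∅: f^{-1}(U) = ∅ ∈ τ_X ✓.
  U = {δ}: f^{-1}(U) = {78} ∈ τ_X ✓.
  U = {γ, δ}: f^{-1}(U) = {78} ∈ τ_X ✓.
  U = {δ, ε}: f^{-1}(U) = {77, 78} ∈ τ_X ✓.
  U = {γ, δ, ε}: f^{-1}(U) = {77, 78} ∈ τ_X ✓.
Every preimage lies in τ_X, so f IS continuous.


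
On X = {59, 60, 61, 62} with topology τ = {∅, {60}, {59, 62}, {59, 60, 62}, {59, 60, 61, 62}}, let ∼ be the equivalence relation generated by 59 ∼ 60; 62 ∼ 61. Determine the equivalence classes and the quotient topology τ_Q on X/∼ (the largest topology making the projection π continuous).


X/∼ = {[59=60], [61=62]}; |τ_Q| = 2.

Equivalence classes: [59=60], [61=62].
Quotient map π: X → X/∼ sends 59 ↦ [59=60], 60 ↦ [59=60], 61 ↦ [61=62], 62 ↦ [61=62].
For each subset V ⊆ X/∼, compute π^{-1}(V) ⊆ X and check whether π^{-1}(V) ∈ τ. V is open in τ_Q iff π^{-1}(V) ∈ τ.
  V = {}: π^{-1}(V) = ∅ ∈ τ ✓.
  V = {[59=60]}: π^{-1}(V) = {59, 60} ∉ τ ✗.
  V = {[61=62]}: π^{-1}(V) = {61, 62} ∉ τ ✗.
  V = {[59=60], [61=62]}: π^{-1}(V) = {59, 60, 61, 62} ∈ τ ✓.
Open sets in the quotient: τ_Q = {{}, {[59=60], [61=62]}} (2 elements).


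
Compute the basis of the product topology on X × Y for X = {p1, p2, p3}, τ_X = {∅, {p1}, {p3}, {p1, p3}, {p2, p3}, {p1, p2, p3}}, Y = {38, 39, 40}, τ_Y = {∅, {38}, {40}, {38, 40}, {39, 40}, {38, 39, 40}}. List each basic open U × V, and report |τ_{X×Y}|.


Basis B = {∅ × ∅, {p1} × {38}, {p1} × {40}, {p3} × {38}, {p3} × {40}, {p1} × {38, 40}, {p1, p3} × {38}, {p1} × {39, 40}, {p1, p3} × {40}, {p2, p3} × {38}, {p2, p3} × {40}, {p3} × {38, 40}, {p3} × {39, 40}, {p1} × {38, 39, 40}, {p1, p2, p3} × {38}, {p1, p2, p3} × {40}, {p3} × {38, 39, 40}, {p1, p3} × {38, 40}, {p1, p3} × {39, 40}, {p2, p3} × {38, 40}, {p2, p3} × {39, 40}, {p1, p3} × {38, 39, 40}, {p1, p2, p3} × {38, 40}, {p1, p2, p3} × {39, 40}, {p2, p3} × {38, 39, 40}, {p1, p2, p3} × {38, 39, 40}}; |τ_{X×Y}| = 108.

Enumerate products U × V with U ∈ τ_X, V ∈ τ_Y (deduplicated):
  ∅ × ∅ = {} (∅)
  {p1} × {38} = {(p1,38)}
  {p1} × {40} = {(p1,40)}
  {p3} × {38} = {(p3,38)}
  {p3} × {40} = {(p3,40)}
  {p1} × {38, 40} = {(p1,38), (p1,40)}
  {p1, p3} × {38} = {(p1,38), (p3,38)}
  {p1} × {39, 40} = {(p1,39), (p1,40)}
  {p1, p3} × {40} = {(p1,40), (p3,40)}
  {p2, p3} × {38} = {(p2,38), (p3,38)}
  {p2, p3} × {40} = {(p2,40), (p3,40)}
  {p3} × {38, 40} = {(p3,38), (p3,40)}
  {p3} × {39, 40} = {(p3,39), (p3,40)}
  {p1} × {38, 39, 40} = {(p1,38), (p1,39), (p1,40)}
  {p1, p2, p3} × {38} = {(p1,38), (p2,38), (p3,38)}
  {p1, p2, p3} × {40} = {(p1,40), (p2,40), (p3,40)}
  {p3} × {38, 39, 40} = {(p3,38), (p3,39), (p3,40)}
  {p1, p3} × {38, 40} = {(p1,38), (p1,40), (p3,38), (p3,40)}
  {p1, p3} × {39, 40} = {(p1,39), (p1,40), (p3,39), (p3,40)}
  {p2, p3} × {38, 40} = {(p2,38), (p2,40), (p3,38), (p3,40)}
  {p2, p3} × {39, 40} = {(p2,39), (p2,40), (p3,39), (p3,40)}
  {p1, p3} × {38, 39, 40} = {(p1,38), (p1,39), (p1,40), (p3,38), (p3,39), (p3,40)}
  {p1, p2, p3} × {38, 40} = {(p1,38), (p1,40), (p2,38), (p2,40), (p3,38), (p3,40)}
  {p1, p2, p3} × {39, 40} = {(p1,39), (p1,40), (p2,39), (p2,40), (p3,39), (p3,40)}
  {p2, p3} × {38, 39, 40} = {(p2,38), (p2,39), (p2,40), (p3,38), (p3,39), (p3,40)}
  {p1, p2, p3} × {38, 39, 40} = {(p1,38), (p1,39), (p1,40), (p2,38), (p2,39), (p2,40), (p3,38), (p3,39), (p3,40)}
These 26 distinct sets form the basis B.
Close under arbitrary unions to get τ_{X×Y}; counting gives |τ_{X×Y}| = 108.


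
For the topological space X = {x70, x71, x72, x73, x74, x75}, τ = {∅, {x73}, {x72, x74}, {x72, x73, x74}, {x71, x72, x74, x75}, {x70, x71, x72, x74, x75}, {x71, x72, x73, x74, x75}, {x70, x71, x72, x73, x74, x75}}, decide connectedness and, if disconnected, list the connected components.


(X, τ) is disconnected; components = [{x73}, {x70, x71, x72, x74, x75}].

Find clopen sets (U ∈ τ with X ∖ U ∈ τ):
  U = ∅, X ∖ U = {x70, x71, x72, x73, x74, x75} — both open, so U is clopen.
  U = {x73}, X ∖ U = {x70, x71, x72, x74, x75} — both open, so U is clopen.
  U = {x70, x71, x72, x74, x75}, X ∖ U = {x73} — both open, so U is clopen.
  U = {x70, x71, x72, x73, x74, x75}, X ∖ U = ∅ — both open, so U is clopen.
Nontrivial clopen(s) exist: e.g. {x73}. So (X, τ) is disconnected.
Compute connected components by grouping points that agree on all clopens:
  component: {x73}
  component: {x70, x71, x72, x74, x75}


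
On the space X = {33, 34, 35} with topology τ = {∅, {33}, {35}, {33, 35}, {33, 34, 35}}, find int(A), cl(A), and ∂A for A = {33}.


int(A) = {33}, cl(A) = {33, 34}, ∂A = {34}.

Closed sets in (X, τ) are complements of opens:
  closed(X, τ) = {∅, {34}, {33, 34}, {34, 35}, {33, 34, 35}}.
int(A) = ⋃ {U ∈ τ : U ⊆ A}. Opens contained in A: ∅, {33}.
Taking the union of these: int(A) = {33}.
cl(A) = ⋂ {C closed : A ⊆ C}. Closed sets containing A: {33, 34}, {33, 34, 35}.
Intersecting these: cl(A) = {33, 34}.
∂A = cl(A) ∖ int(A) = {33, 34} ∖ {33} = {34}.


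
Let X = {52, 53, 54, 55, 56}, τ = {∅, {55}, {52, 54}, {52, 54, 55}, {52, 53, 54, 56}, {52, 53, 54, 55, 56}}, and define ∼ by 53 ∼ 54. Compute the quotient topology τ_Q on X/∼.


X/∼ = {[52], [53=54], [55], [56]}; |τ_Q| = 4.

Equivalence classes: [52], [53=54], [55], [56].
Quotient map π: X → X/∼ sends 52 ↦ [52], 53 ↦ [53=54], 54 ↦ [53=54], 55 ↦ [55], 56 ↦ [56].
For each subset V ⊆ X/∼, compute π^{-1}(V) ⊆ X and check whether π^{-1}(V) ∈ τ. V is open in τ_Q iff π^{-1}(V) ∈ τ.
  V = {}: π^{-1}(V) = ∅ ∈ τ ✓.
  V = {[52]}: π^{-1}(V) = {52} ∉ τ ✗.
  V = {[53=54]}: π^{-1}(V) = {53, 54} ∉ τ ✗.
  V = {[52], [53=54]}: π^{-1}(V) = {52, 53, 54} ∉ τ ✗.
  V = {[55]}: π^{-1}(V) = {55} ∈ τ ✓.
  V = {[52], [55]}: π^{-1}(V) = {52, 55} ∉ τ ✗.
  V = {[53=54], [55]}: π^{-1}(V) = {53, 54, 55} ∉ τ ✗.
  V = {[52], [53=54], [55]}: π^{-1}(V) = {52, 53, 54, 55} ∉ τ ✗.
  V = {[56]}: π^{-1}(V) = {56} ∉ τ ✗.
  V = {[52], [56]}: π^{-1}(V) = {52, 56} ∉ τ ✗.
  V = {[53=54], [56]}: π^{-1}(V) = {53, 54, 56} ∉ τ ✗.
  V = {[52], [53=54], [56]}: π^{-1}(V) = {52, 53, 54, 56} ∈ τ ✓.
  V = {[55], [56]}: π^{-1}(V) = {55, 56} ∉ τ ✗.
  V = {[52], [55], [56]}: π^{-1}(V) = {52, 55, 56} ∉ τ ✗.
  V = {[53=54], [55], [56]}: π^{-1}(V) = {53, 54, 55, 56} ∉ τ ✗.
  V = {[52], [53=54], [55], [56]}: π^{-1}(V) = {52, 53, 54, 55, 56} ∈ τ ✓.
Open sets in the quotient: τ_Q = {{}, {[55]}, {[52], [53=54], [56]}, {[52], [53=54], [55], [56]}} (4 elements).


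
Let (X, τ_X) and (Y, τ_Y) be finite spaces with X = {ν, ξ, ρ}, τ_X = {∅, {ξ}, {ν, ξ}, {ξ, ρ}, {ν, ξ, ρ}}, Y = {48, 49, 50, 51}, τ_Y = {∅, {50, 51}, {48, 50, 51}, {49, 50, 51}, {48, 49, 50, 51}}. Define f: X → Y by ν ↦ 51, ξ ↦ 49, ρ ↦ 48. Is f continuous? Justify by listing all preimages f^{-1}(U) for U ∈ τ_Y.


f is NOT continuous.

Compute f^{-1}(U) for each U ∈ τ_Y:
  U = ∅: f^{-1}(U) = ∅ ∈ τ_X ✓.
  U = {50, 51}: f^{-1}(U) = {ν} ∉ τ_X ✗.
  U = {48, 50, 51}: f^{-1}(U) = {ν, ρ} ∉ τ_X ✗.
  U = {49, 50, 51}: f^{-1}(U) = {ν, ξ} ∈ τ_X ✓.
  U = {48, 49, 50, 51}: f^{-1}(U) = {ν, ξ, ρ} ∈ τ_X ✓.
Found U = {50, 51} with f^{-1}(U) = {ν} not in τ_X. Therefore f is NOT continuous.


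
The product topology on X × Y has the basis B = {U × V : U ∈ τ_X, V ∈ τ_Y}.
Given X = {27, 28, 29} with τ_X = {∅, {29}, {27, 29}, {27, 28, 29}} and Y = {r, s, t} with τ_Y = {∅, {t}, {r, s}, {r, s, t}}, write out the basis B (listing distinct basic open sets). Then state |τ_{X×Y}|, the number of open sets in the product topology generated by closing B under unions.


Basis B = {∅ × ∅, {29} × {t}, {27, 29} × {t}, {29} × {r, s}, {27, 28, 29} × {t}, {29} × {r, s, t}, {27, 29} × {r, s}, {27, 29} × {r, s, t}, {27, 28, 29} × {r, s}, {27, 28, 29} × {r, s, t}}; |τ_{X×Y}| = 16.

Enumerate products U × V with U ∈ τ_X, V ∈ τ_Y (deduplicated):
  ∅ × ∅ = {} (∅)
  {29} × {t} = {(29,t)}
  {27, 29} × {t} = {(27,t), (29,t)}
  {29} × {r, s} = {(29,r), (29,s)}
  {27, 28, 29} × {t} = {(27,t), (28,t), (29,t)}
  {29} × {r, s, t} = {(29,r), (29,s), (29,t)}
  {27, 29} × {r, s} = {(27,r), (27,s), (29,r), (29,s)}
  {27, 29} × {r, s, t} = {(27,r), (27,s), (27,t), (29,r), (29,s), (29,t)}
  {27, 28, 29} × {r, s} = {(27,r), (27,s), (28,r), (28,s), (29,r), (29,s)}
  {27, 28, 29} × {r, s, t} = {(27,r), (27,s), (27,t), (28,r), (28,s), (28,t), (29,r), (29,s), (29,t)}
These 10 distinct sets form the basis B.
Close under arbitrary unions to get τ_{X×Y}; counting gives |τ_{X×Y}| = 16.


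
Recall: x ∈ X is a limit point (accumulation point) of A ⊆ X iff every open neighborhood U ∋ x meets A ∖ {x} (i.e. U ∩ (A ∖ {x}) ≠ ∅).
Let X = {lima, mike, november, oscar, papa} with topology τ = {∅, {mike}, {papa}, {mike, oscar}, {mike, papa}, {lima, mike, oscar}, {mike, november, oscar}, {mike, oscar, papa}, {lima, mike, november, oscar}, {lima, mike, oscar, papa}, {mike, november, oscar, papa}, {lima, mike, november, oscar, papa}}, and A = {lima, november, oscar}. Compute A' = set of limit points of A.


A' = {lima, november}

For each x ∈ X, list the open sets U ∈ τ with x ∈ U, then check whether U ∩ (A ∖ {x}) ≠ ∅ for every such U.
  x = lima: opens ∋ x are {lima, mike, oscar}, {lima, mike, november, oscar}, {lima, mike, oscar, papa}, {lima, mike, november, oscar, papa}; each meets A ∖ {lima}, so x IS a limit point.
  x = mike: open {mike} ∋ x has {mike} ∩ (A ∖ {mike}) = ∅, so x is NOT a limit point.
  x = november: opens ∋ x are {mike, november, oscar}, {lima, mike, november, oscar}, {mike, november, oscar, papa}, {lima, mike, november, oscar, papa}; each meets A ∖ {november}, so x IS a limit point.
  x = oscar: open {mike, oscar} ∋ x has {mike, oscar} ∩ (A ∖ {oscar}) = ∅, so x is NOT a limit point.
  x = papa: open {papa} ∋ x has {papa} ∩ (A ∖ {papa}) = ∅, so x is NOT a limit point.
Collecting: A' = {lima, november}.


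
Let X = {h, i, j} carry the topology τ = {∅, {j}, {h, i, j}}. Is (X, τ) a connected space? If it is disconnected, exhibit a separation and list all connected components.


(X, τ) is connected.

Find clopen sets (U ∈ τ with X ∖ U ∈ τ):
  U = ∅, X ∖ U = {h, i, j} — both open, so U is clopen.
  U = {h, i, j}, X ∖ U = ∅ — both open, so U is clopen.
Only trivial clopens (∅ and X) exist, so (X, τ) is connected.
Compute connected components by grouping points that agree on all clopens:
  component: {h, i, j}


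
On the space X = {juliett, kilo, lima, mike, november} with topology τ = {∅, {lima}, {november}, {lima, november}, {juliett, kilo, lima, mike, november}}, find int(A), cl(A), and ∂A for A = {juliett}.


int(A) = ∅, cl(A) = {juliett, kilo, mike}, ∂A = {juliett, kilo, mike}.

Closed sets in (X, τ) are complements of opens:
  closed(X, τ) = {∅, {juliett, kilo, mike}, {juliett, kilo, lima, mike}, {juliett, kilo, mike, november}, {juliett, kilo, lima, mike, november}}.
int(A) = ⋃ {U ∈ τ : U ⊆ A}. Opens contained in A: ∅.
Taking the union of these: int(A) = ∅.
cl(A) = ⋂ {C closed : A ⊆ C}. Closed sets containing A: {juliett, kilo, mike}, {juliett, kilo, lima, mike}, {juliett, kilo, mike, november}, {juliett, kilo, lima, mike, november}.
Intersecting these: cl(A) = {juliett, kilo, mike}.
∂A = cl(A) ∖ int(A) = {juliett, kilo, mike} ∖ ∅ = {juliett, kilo, mike}.


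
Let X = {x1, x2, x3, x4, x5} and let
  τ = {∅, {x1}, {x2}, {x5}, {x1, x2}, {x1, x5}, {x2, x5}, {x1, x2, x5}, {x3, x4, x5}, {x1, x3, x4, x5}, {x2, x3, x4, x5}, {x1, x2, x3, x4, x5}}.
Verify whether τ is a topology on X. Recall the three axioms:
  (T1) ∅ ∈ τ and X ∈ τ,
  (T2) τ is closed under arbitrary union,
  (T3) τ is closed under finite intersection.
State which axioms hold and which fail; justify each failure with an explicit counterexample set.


τ IS a topology on X.

Axiom (T1): ∅ ∈ τ? Yes; X ∈ τ? Yes.
Axiom (T2/T3): check pairwise unions and intersections of members of τ.
All pairwise intersections and unions checked — each lies in τ. Therefore τ satisfies (T1), (T2), (T3): it IS a topology on X.


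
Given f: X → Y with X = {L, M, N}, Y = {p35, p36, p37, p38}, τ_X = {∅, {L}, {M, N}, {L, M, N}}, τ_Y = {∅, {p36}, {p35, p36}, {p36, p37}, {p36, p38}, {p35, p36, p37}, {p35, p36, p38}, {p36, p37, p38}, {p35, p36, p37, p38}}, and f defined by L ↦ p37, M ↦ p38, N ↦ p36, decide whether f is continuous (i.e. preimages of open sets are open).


f is NOT continuous.

Compute f^{-1}(U) for each U ∈ τ_Y:
  U = ∅: f^{-1}(U) = ∅ ∈ τ_X ✓.
  U = {p36}: f^{-1}(U) = {N} ∉ τ_X ✗.
  U = {p35, p36}: f^{-1}(U) = {N} ∉ τ_X ✗.
  U = {p36, p37}: f^{-1}(U) = {L, N} ∉ τ_X ✗.
  U = {p36, p38}: f^{-1}(U) = {M, N} ∈ τ_X ✓.
  U = {p35, p36, p37}: f^{-1}(U) = {L, N} ∉ τ_X ✗.
  U = {p35, p36, p38}: f^{-1}(U) = {M, N} ∈ τ_X ✓.
  U = {p36, p37, p38}: f^{-1}(U) = {L, M, N} ∈ τ_X ✓.
  U = {p35, p36, p37, p38}: f^{-1}(U) = {L, M, N} ∈ τ_X ✓.
Found U = {p36} with f^{-1}(U) = {N} not in τ_X. Therefore f is NOT continuous.


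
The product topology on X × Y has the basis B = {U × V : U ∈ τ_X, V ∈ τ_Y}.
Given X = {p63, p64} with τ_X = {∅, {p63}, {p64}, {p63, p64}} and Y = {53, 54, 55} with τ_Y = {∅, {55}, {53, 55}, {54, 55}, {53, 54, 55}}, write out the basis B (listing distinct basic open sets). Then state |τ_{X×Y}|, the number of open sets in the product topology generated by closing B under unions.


Basis B = {∅ × ∅, {p63} × {55}, {p64} × {55}, {p63} × {53, 55}, {p63} × {54, 55}, {p63, p64} × {55}, {p64} × {53, 55}, {p64} × {54, 55}, {p63} × {53, 54, 55}, {p64} × {53, 54, 55}, {p63, p64} × {53, 55}, {p63, p64} × {54, 55}, {p63, p64} × {53, 54, 55}}; |τ_{X×Y}| = 25.

Enumerate products U × V with U ∈ τ_X, V ∈ τ_Y (deduplicated):
  ∅ × ∅ = {} (∅)
  {p63} × {55} = {(p63,55)}
  {p64} × {55} = {(p64,55)}
  {p63} × {53, 55} = {(p63,53), (p63,55)}
  {p63} × {54, 55} = {(p63,54), (p63,55)}
  {p63, p64} × {55} = {(p63,55), (p64,55)}
  {p64} × {53, 55} = {(p64,53), (p64,55)}
  {p64} × {54, 55} = {(p64,54), (p64,55)}
  {p63} × {53, 54, 55} = {(p63,53), (p63,54), (p63,55)}
  {p64} × {53, 54, 55} = {(p64,53), (p64,54), (p64,55)}
  {p63, p64} × {53, 55} = {(p63,53), (p63,55), (p64,53), (p64,55)}
  {p63, p64} × {54, 55} = {(p63,54), (p63,55), (p64,54), (p64,55)}
  {p63, p64} × {53, 54, 55} = {(p63,53), (p63,54), (p63,55), (p64,53), (p64,54), (p64,55)}
These 13 distinct sets form the basis B.
Close under arbitrary unions to get τ_{X×Y}; counting gives |τ_{X×Y}| = 25.


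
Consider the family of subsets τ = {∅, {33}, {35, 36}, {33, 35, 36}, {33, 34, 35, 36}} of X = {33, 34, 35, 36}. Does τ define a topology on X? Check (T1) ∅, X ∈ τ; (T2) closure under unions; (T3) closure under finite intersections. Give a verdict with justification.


τ IS a topology on X.

Axiom (T1): ∅ ∈ τ? Yes; X ∈ τ? Yes.
Axiom (T2/T3): check pairwise unions and intersections of members of τ.
All pairwise intersections and unions checked — each lies in τ. Therefore τ satisfies (T1), (T2), (T3): it IS a topology on X.


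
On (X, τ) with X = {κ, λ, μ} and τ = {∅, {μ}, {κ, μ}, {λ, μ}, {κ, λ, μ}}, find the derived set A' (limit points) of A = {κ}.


A' = ∅

For each x ∈ X, list the open sets U ∈ τ with x ∈ U, then check whether U ∩ (A ∖ {x}) ≠ ∅ for every such U.
  x = κ: open {κ, μ} ∋ x has {κ, μ} ∩ (A ∖ {κ}) = ∅, so x is NOT a limit point.
  x = λ: open {λ, μ} ∋ x has {λ, μ} ∩ (A ∖ {λ}) = ∅, so x is NOT a limit point.
  x = μ: open {μ} ∋ x has {μ} ∩ (A ∖ {μ}) = ∅, so x is NOT a limit point.
Collecting: A' = ∅.


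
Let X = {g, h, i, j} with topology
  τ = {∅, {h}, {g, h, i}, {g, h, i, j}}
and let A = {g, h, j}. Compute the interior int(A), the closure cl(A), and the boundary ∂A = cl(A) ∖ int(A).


int(A) = {h}, cl(A) = {g, h, i, j}, ∂A = {g, i, j}.

Closed sets in (X, τ) are complements of opens:
  closed(X, τ) = {∅, {j}, {g, i, j}, {g, h, i, j}}.
int(A) = ⋃ {U ∈ τ : U ⊆ A}. Opens contained in A: ∅, {h}.
Taking the union of these: int(A) = {h}.
cl(A) = ⋂ {C closed : A ⊆ C}. Closed sets containing A: {g, h, i, j}.
Intersecting these: cl(A) = {g, h, i, j}.
∂A = cl(A) ∖ int(A) = {g, h, i, j} ∖ {h} = {g, i, j}.


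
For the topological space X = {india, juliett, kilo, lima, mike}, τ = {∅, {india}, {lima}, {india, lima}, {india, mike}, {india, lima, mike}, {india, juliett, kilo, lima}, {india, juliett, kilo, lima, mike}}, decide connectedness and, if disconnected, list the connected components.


(X, τ) is connected.

Find clopen sets (U ∈ τ with X ∖ U ∈ τ):
  U = ∅, X ∖ U = {india, juliett, kilo, lima, mike} — both open, so U is clopen.
  U = {india, juliett, kilo, lima, mike}, X ∖ U = ∅ — both open, so U is clopen.
Only trivial clopens (∅ and X) exist, so (X, τ) is connected.
Compute connected components by grouping points that agree on all clopens:
  component: {india, juliett, kilo, lima, mike}


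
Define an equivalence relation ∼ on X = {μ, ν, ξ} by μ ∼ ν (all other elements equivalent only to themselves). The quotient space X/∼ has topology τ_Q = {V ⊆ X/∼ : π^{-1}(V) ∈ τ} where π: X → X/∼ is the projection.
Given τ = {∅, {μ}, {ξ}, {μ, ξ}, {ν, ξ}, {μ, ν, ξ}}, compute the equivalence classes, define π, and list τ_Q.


X/∼ = {[μ=ν], [ξ]}; |τ_Q| = 3.

Equivalence classes: [μ=ν], [ξ].
Quotient map π: X → X/∼ sends μ ↦ [μ=ν], ν ↦ [μ=ν], ξ ↦ [ξ].
For each subset V ⊆ X/∼, compute π^{-1}(V) ⊆ X and check whether π^{-1}(V) ∈ τ. V is open in τ_Q iff π^{-1}(V) ∈ τ.
  V = {}: π^{-1}(V) = ∅ ∈ τ ✓.
  V = {[μ=ν]}: π^{-1}(V) = {μ, ν} ∉ τ ✗.
  V = {[ξ]}: π^{-1}(V) = {ξ} ∈ τ ✓.
  V = {[μ=ν], [ξ]}: π^{-1}(V) = {μ, ν, ξ} ∈ τ ✓.
Open sets in the quotient: τ_Q = {{}, {[ξ]}, {[μ=ν], [ξ]}} (3 elements).


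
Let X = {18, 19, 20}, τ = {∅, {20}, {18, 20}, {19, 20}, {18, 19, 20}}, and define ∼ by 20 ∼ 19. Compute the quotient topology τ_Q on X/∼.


X/∼ = {[18], [19=20]}; |τ_Q| = 3.

Equivalence classes: [18], [19=20].
Quotient map π: X → X/∼ sends 18 ↦ [18], 19 ↦ [19=20], 20 ↦ [19=20].
For each subset V ⊆ X/∼, compute π^{-1}(V) ⊆ X and check whether π^{-1}(V) ∈ τ. V is open in τ_Q iff π^{-1}(V) ∈ τ.
  V = {}: π^{-1}(V) = ∅ ∈ τ ✓.
  V = {[18]}: π^{-1}(V) = {18} ∉ τ ✗.
  V = {[19=20]}: π^{-1}(V) = {19, 20} ∈ τ ✓.
  V = {[18], [19=20]}: π^{-1}(V) = {18, 19, 20} ∈ τ ✓.
Open sets in the quotient: τ_Q = {{}, {[19=20]}, {[18], [19=20]}} (3 elements).


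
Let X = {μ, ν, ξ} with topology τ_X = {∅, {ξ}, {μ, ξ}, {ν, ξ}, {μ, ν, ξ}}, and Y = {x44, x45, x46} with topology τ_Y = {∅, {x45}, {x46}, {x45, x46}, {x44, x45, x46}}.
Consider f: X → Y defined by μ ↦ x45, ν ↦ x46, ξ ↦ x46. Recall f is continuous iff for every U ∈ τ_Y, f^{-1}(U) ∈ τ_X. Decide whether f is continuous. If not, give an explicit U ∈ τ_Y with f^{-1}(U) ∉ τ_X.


f is NOT continuous.

Compute f^{-1}(U) for each U ∈ τ_Y:
  U = ∅: f^{-1}(U) = ∅ ∈ τ_X ✓.
  U = {x45}: f^{-1}(U) = {μ} ∉ τ_X ✗.
  U = {x46}: f^{-1}(U) = {ν, ξ} ∈ τ_X ✓.
  U = {x45, x46}: f^{-1}(U) = {μ, ν, ξ} ∈ τ_X ✓.
  U = {x44, x45, x46}: f^{-1}(U) = {μ, ν, ξ} ∈ τ_X ✓.
Found U = {x45} with f^{-1}(U) = {μ} not in τ_X. Therefore f is NOT continuous.


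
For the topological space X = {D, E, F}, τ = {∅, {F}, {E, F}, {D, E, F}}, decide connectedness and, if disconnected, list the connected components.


(X, τ) is connected.

Find clopen sets (U ∈ τ with X ∖ U ∈ τ):
  U = ∅, X ∖ U = {D, E, F} — both open, so U is clopen.
  U = {D, E, F}, X ∖ U = ∅ — both open, so U is clopen.
Only trivial clopens (∅ and X) exist, so (X, τ) is connected.
Compute connected components by grouping points that agree on all clopens:
  component: {D, E, F}


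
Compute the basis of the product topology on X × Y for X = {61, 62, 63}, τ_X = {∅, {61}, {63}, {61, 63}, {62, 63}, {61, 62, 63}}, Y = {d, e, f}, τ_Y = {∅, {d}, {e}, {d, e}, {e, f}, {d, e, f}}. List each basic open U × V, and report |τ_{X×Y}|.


Basis B = {∅ × ∅, {61} × {d}, {61} × {e}, {63} × {d}, {63} × {e}, {61} × {d, e}, {61, 63} × {d}, {61} × {e, f}, {61, 63} × {e}, {62, 63} × {d}, {62, 63} × {e}, {63} × {d, e}, {63} × {e, f}, {61} × {d, e, f}, {61, 62, 63} × {d}, {61, 62, 63} × {e}, {63} × {d, e, f}, {61, 63} × {d, e}, {61, 63} × {e, f}, {62, 63} × {d, e}, {62, 63} × {e, f}, {61, 63} × {d, e, f}, {61, 62, 63} × {d, e}, {61, 62, 63} × {e, f}, {62, 63} × {d, e, f}, {61, 62, 63} × {d, e, f}}; |τ_{X×Y}| = 108.

Enumerate products U × V with U ∈ τ_X, V ∈ τ_Y (deduplicated):
  ∅ × ∅ = {} (∅)
  {61} × {d} = {(61,d)}
  {61} × {e} = {(61,e)}
  {63} × {d} = {(63,d)}
  {63} × {e} = {(63,e)}
  {61} × {d, e} = {(61,d), (61,e)}
  {61, 63} × {d} = {(61,d), (63,d)}
  {61} × {e, f} = {(61,e), (61,f)}
  {61, 63} × {e} = {(61,e), (63,e)}
  {62, 63} × {d} = {(62,d), (63,d)}
  {62, 63} × {e} = {(62,e), (63,e)}
  {63} × {d, e} = {(63,d), (63,e)}
  {63} × {e, f} = {(63,e), (63,f)}
  {61} × {d, e, f} = {(61,d), (61,e), (61,f)}
  {61, 62, 63} × {d} = {(61,d), (62,d), (63,d)}
  {61, 62, 63} × {e} = {(61,e), (62,e), (63,e)}
  {63} × {d, e, f} = {(63,d), (63,e), (63,f)}
  {61, 63} × {d, e} = {(61,d), (61,e), (63,d), (63,e)}
  {61, 63} × {e, f} = {(61,e), (61,f), (63,e), (63,f)}
  {62, 63} × {d, e} = {(62,d), (62,e), (63,d), (63,e)}
  {62, 63} × {e, f} = {(62,e), (62,f), (63,e), (63,f)}
  {61, 63} × {d, e, f} = {(61,d), (61,e), (61,f), (63,d), (63,e), (63,f)}
  {61, 62, 63} × {d, e} = {(61,d), (61,e), (62,d), (62,e), (63,d), (63,e)}
  {61, 62, 63} × {e, f} = {(61,e), (61,f), (62,e), (62,f), (63,e), (63,f)}
  {62, 63} × {d, e, f} = {(62,d), (62,e), (62,f), (63,d), (63,e), (63,f)}
  {61, 62, 63} × {d, e, f} = {(61,d), (61,e), (61,f), (62,d), (62,e), (62,f), (63,d), (63,e), (63,f)}
These 26 distinct sets form the basis B.
Close under arbitrary unions to get τ_{X×Y}; counting gives |τ_{X×Y}| = 108.


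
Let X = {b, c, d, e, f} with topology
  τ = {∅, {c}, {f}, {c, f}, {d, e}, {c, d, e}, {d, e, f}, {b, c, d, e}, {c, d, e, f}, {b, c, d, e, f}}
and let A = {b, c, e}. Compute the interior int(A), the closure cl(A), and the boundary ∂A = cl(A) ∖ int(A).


int(A) = {c}, cl(A) = {b, c, d, e}, ∂A = {b, d, e}.

Closed sets in (X, τ) are complements of opens:
  closed(X, τ) = {∅, {b}, {f}, {b, c}, {b, f}, {b, c, f}, {b, d, e}, {b, c, d, e}, {b, d, e, f}, {b, c, d, e, f}}.
int(A) = ⋃ {U ∈ τ : U ⊆ A}. Opens contained in A: ∅, {c}.
Taking the union of these: int(A) = {c}.
cl(A) = ⋂ {C closed : A ⊆ C}. Closed sets containing A: {b, c, d, e}, {b, c, d, e, f}.
Intersecting these: cl(A) = {b, c, d, e}.
∂A = cl(A) ∖ int(A) = {b, c, d, e} ∖ {c} = {b, d, e}.


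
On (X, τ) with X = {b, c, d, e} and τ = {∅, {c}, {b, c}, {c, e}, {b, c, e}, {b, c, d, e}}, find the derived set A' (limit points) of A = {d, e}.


A' = {d}

For each x ∈ X, list the open sets U ∈ τ with x ∈ U, then check whether U ∩ (A ∖ {x}) ≠ ∅ for every such U.
  x = b: open {b, c} ∋ x has {b, c} ∩ (A ∖ {b}) = ∅, so x is NOT a limit point.
  x = c: open {c} ∋ x has {c} ∩ (A ∖ {c}) = ∅, so x is NOT a limit point.
  x = d: opens ∋ x are {b, c, d, e}; each meets A ∖ {d}, so x IS a limit point.
  x = e: open {c, e} ∋ x has {c, e} ∩ (A ∖ {e}) = ∅, so x is NOT a limit point.
Collecting: A' = {d}.


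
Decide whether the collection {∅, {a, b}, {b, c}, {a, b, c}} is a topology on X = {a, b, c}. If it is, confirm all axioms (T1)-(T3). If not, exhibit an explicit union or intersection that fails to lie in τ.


τ is NOT a topology on X.

Axiom (T1): ∅ ∈ τ? Yes; X ∈ τ? Yes.
Axiom (T2/T3): check pairwise unions and intersections of members of τ.
Counterexample for (T3): {a, b} ∩ {b, c} = {b} ∉ τ. Therefore τ is NOT a topology.


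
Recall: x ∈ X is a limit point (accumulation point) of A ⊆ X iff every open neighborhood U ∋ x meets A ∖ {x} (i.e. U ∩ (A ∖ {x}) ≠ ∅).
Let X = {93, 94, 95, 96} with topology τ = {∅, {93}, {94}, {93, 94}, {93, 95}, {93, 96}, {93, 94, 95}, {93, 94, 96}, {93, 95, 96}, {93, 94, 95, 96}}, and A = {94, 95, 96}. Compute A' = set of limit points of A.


A' = ∅

For each x ∈ X, list the open sets U ∈ τ with x ∈ U, then check whether U ∩ (A ∖ {x}) ≠ ∅ for every such U.
  x = 93: open {93} ∋ x has {93} ∩ (A ∖ {93}) = ∅, so x is NOT a limit point.
  x = 94: open {94} ∋ x has {94} ∩ (A ∖ {94}) = ∅, so x is NOT a limit point.
  x = 95: open {93, 95} ∋ x has {93, 95} ∩ (A ∖ {95}) = ∅, so x is NOT a limit point.
  x = 96: open {93, 96} ∋ x has {93, 96} ∩ (A ∖ {96}) = ∅, so x is NOT a limit point.
Collecting: A' = ∅.


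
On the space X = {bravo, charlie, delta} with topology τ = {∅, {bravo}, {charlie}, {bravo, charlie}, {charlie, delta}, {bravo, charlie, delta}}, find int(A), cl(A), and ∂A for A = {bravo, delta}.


int(A) = {bravo}, cl(A) = {bravo, delta}, ∂A = {delta}.

Closed sets in (X, τ) are complements of opens:
  closed(X, τ) = {∅, {bravo}, {delta}, {bravo, delta}, {charlie, delta}, {bravo, charlie, delta}}.
int(A) = ⋃ {U ∈ τ : U ⊆ A}. Opens contained in A: ∅, {bravo}.
Taking the union of these: int(A) = {bravo}.
cl(A) = ⋂ {C closed : A ⊆ C}. Closed sets containing A: {bravo, delta}, {bravo, charlie, delta}.
Intersecting these: cl(A) = {bravo, delta}.
∂A = cl(A) ∖ int(A) = {bravo, delta} ∖ {bravo} = {delta}.


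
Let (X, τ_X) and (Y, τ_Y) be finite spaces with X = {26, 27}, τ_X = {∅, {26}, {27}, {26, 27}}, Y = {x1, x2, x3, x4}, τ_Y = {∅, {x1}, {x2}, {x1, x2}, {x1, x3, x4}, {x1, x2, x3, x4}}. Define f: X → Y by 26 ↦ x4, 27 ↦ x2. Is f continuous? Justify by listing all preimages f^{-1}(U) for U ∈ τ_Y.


f IS continuous.

Compute f^{-1}(U) for each U ∈ τ_Y:
  U = ∅: f^{-1}(U) = ∅ ∈ τ_X ✓.
  U = {x1}: f^{-1}(U) = ∅ ∈ τ_X ✓.
  U = {x2}: f^{-1}(U) = {27} ∈ τ_X ✓.
  U = {x1, x2}: f^{-1}(U) = {27} ∈ τ_X ✓.
  U = {x1, x3, x4}: f^{-1}(U) = {26} ∈ τ_X ✓.
  U = {x1, x2, x3, x4}: f^{-1}(U) = {26, 27} ∈ τ_X ✓.
Every preimage lies in τ_X, so f IS continuous.


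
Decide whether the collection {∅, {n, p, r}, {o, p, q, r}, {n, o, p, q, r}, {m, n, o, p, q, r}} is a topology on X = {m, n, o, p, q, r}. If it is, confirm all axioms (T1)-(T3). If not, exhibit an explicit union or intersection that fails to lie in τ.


τ is NOT a topology on X.

Axiom (T1): ∅ ∈ τ? Yes; X ∈ τ? Yes.
Axiom (T2/T3): check pairwise unions and intersections of members of τ.
Counterexample for (T3): {n, p, r} ∩ {o, p, q, r} = {p, r} ∉ τ. Therefore τ is NOT a topology.


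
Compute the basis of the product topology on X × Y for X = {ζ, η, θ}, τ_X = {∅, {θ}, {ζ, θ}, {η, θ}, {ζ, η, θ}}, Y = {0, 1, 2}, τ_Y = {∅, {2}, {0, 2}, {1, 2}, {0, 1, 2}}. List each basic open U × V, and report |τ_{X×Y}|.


Basis B = {∅ × ∅, {θ} × {2}, {ζ, θ} × {2}, {η, θ} × {2}, {θ} × {0, 2}, {θ} × {1, 2}, {ζ, η, θ} × {2}, {θ} × {0, 1, 2}, {ζ, θ} × {0, 2}, {ζ, θ} × {1, 2}, {η, θ} × {0, 2}, {η, θ} × {1, 2}, {ζ, θ} × {0, 1, 2}, {ζ, η, θ} × {0, 2}, {ζ, η, θ} × {1, 2}, {η, θ} × {0, 1, 2}, {ζ, η, θ} × {0, 1, 2}}; |τ_{X×Y}| = 48.

Enumerate products U × V with U ∈ τ_X, V ∈ τ_Y (deduplicated):
  ∅ × ∅ = {} (∅)
  {θ} × {2} = {(θ,2)}
  {ζ, θ} × {2} = {(ζ,2), (θ,2)}
  {η, θ} × {2} = {(η,2), (θ,2)}
  {θ} × {0, 2} = {(θ,0), (θ,2)}
  {θ} × {1, 2} = {(θ,1), (θ,2)}
  {ζ, η, θ} × {2} = {(ζ,2), (η,2), (θ,2)}
  {θ} × {0, 1, 2} = {(θ,0), (θ,1), (θ,2)}
  {ζ, θ} × {0, 2} = {(ζ,0), (ζ,2), (θ,0), (θ,2)}
  {ζ, θ} × {1, 2} = {(ζ,1), (ζ,2), (θ,1), (θ,2)}
  {η, θ} × {0, 2} = {(η,0), (η,2), (θ,0), (θ,2)}
  {η, θ} × {1, 2} = {(η,1), (η,2), (θ,1), (θ,2)}
  {ζ, θ} × {0, 1, 2} = {(ζ,0), (ζ,1), (ζ,2), (θ,0), (θ,1), (θ,2)}
  {ζ, η, θ} × {0, 2} = {(ζ,0), (ζ,2), (η,0), (η,2), (θ,0), (θ,2)}
  {ζ, η, θ} × {1, 2} = {(ζ,1), (ζ,2), (η,1), (η,2), (θ,1), (θ,2)}
  {η, θ} × {0, 1, 2} = {(η,0), (η,1), (η,2), (θ,0), (θ,1), (θ,2)}
  {ζ, η, θ} × {0, 1, 2} = {(ζ,0), (ζ,1), (ζ,2), (η,0), (η,1), (η,2), (θ,0), (θ,1), (θ,2)}
These 17 distinct sets form the basis B.
Close under arbitrary unions to get τ_{X×Y}; counting gives |τ_{X×Y}| = 48.


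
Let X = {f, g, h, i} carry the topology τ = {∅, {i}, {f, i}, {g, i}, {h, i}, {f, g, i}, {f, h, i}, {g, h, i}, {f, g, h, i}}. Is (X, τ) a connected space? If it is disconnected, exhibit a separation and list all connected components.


(X, τ) is connected.

Find clopen sets (U ∈ τ with X ∖ U ∈ τ):
  U = ∅, X ∖ U = {f, g, h, i} — both open, so U is clopen.
  U = {f, g, h, i}, X ∖ U = ∅ — both open, so U is clopen.
Only trivial clopens (∅ and X) exist, so (X, τ) is connected.
Compute connected components by grouping points that agree on all clopens:
  component: {f, g, h, i}


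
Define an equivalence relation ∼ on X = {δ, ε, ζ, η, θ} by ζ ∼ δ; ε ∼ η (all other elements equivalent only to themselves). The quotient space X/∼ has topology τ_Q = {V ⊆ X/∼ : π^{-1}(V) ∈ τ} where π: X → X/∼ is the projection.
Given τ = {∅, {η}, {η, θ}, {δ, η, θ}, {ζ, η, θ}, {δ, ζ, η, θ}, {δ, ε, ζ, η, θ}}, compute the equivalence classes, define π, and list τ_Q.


X/∼ = {[δ=ζ], [ε=η], [θ]}; |τ_Q| = 2.

Equivalence classes: [δ=ζ], [ε=η], [θ].
Quotient map π: X → X/∼ sends δ ↦ [δ=ζ], ε ↦ [ε=η], ζ ↦ [δ=ζ], η ↦ [ε=η], θ ↦ [θ].
For each subset V ⊆ X/∼, compute π^{-1}(V) ⊆ X and check whether π^{-1}(V) ∈ τ. V is open in τ_Q iff π^{-1}(V) ∈ τ.
  V = {}: π^{-1}(V) = ∅ ∈ τ ✓.
  V = {[δ=ζ]}: π^{-1}(V) = {δ, ζ} ∉ τ ✗.
  V = {[ε=η]}: π^{-1}(V) = {ε, η} ∉ τ ✗.
  V = {[δ=ζ], [ε=η]}: π^{-1}(V) = {δ, ε, ζ, η} ∉ τ ✗.
  V = {[θ]}: π^{-1}(V) = {θ} ∉ τ ✗.
  V = {[δ=ζ], [θ]}: π^{-1}(V) = {δ, ζ, θ} ∉ τ ✗.
  V = {[ε=η], [θ]}: π^{-1}(V) = {ε, η, θ} ∉ τ ✗.
  V = {[δ=ζ], [ε=η], [θ]}: π^{-1}(V) = {δ, ε, ζ, η, θ} ∈ τ ✓.
Open sets in the quotient: τ_Q = {{}, {[δ=ζ], [ε=η], [θ]}} (2 elements).


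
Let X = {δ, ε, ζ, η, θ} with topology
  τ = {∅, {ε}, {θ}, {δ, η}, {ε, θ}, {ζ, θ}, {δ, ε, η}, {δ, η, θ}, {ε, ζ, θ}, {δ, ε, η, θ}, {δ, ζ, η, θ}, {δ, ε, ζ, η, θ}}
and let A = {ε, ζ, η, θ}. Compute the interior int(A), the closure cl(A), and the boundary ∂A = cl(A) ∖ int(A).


int(A) = {ε, ζ, θ}, cl(A) = {δ, ε, ζ, η, θ}, ∂A = {δ, η}.

Closed sets in (X, τ) are complements of opens:
  closed(X, τ) = {∅, {ε}, {ζ}, {δ, η}, {ε, ζ}, {ζ, θ}, {δ, ε, η}, {δ, ζ, η}, {ε, ζ, θ}, {δ, ε, ζ, η}, {δ, ζ, η, θ}, {δ, ε, ζ, η, θ}}.
int(A) = ⋃ {U ∈ τ : U ⊆ A}. Opens contained in A: ∅, {ε}, {θ}, {ε, θ}, {ζ, θ}, {ε, ζ, θ}.
Taking the union of these: int(A) = {ε, ζ, θ}.
cl(A) = ⋂ {C closed : A ⊆ C}. Closed sets containing A: {δ, ε, ζ, η, θ}.
Intersecting these: cl(A) = {δ, ε, ζ, η, θ}.
∂A = cl(A) ∖ int(A) = {δ, ε, ζ, η, θ} ∖ {ε, ζ, θ} = {δ, η}.


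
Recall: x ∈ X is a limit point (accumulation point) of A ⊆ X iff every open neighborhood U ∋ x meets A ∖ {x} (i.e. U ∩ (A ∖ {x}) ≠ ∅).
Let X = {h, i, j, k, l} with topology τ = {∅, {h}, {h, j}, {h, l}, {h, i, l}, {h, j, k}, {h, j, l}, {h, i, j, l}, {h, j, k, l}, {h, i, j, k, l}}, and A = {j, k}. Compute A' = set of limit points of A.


A' = {k}

For each x ∈ X, list the open sets U ∈ τ with x ∈ U, then check whether U ∩ (A ∖ {x}) ≠ ∅ for every such U.
  x = h: open {h} ∋ x has {h} ∩ (A ∖ {h}) = ∅, so x is NOT a limit point.
  x = i: open {h, i, l} ∋ x has {h, i, l} ∩ (A ∖ {i}) = ∅, so x is NOT a limit point.
  x = j: open {h, j} ∋ x has {h, j} ∩ (A ∖ {j}) = ∅, so x is NOT a limit point.
  x = k: opens ∋ x are {h, j, k}, {h, j, k, l}, {h, i, j, k, l}; each meets A ∖ {k}, so x IS a limit point.
  x = l: open {h, l} ∋ x has {h, l} ∩ (A ∖ {l}) = ∅, so x is NOT a limit point.
Collecting: A' = {k}.


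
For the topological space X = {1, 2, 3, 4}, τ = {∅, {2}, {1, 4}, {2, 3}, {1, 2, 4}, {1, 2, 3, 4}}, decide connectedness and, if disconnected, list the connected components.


(X, τ) is disconnected; components = [{1, 4}, {2, 3}].

Find clopen sets (U ∈ τ with X ∖ U ∈ τ):
  U = ∅, X ∖ U = {1, 2, 3, 4} — both open, so U is clopen.
  U = {1, 4}, X ∖ U = {2, 3} — both open, so U is clopen.
  U = {2, 3}, X ∖ U = {1, 4} — both open, so U is clopen.
  U = {1, 2, 3, 4}, X ∖ U = ∅ — both open, so U is clopen.
Nontrivial clopen(s) exist: e.g. {1, 4}. So (X, τ) is disconnected.
Compute connected components by grouping points that agree on all clopens:
  component: {1, 4}
  component: {2, 3}


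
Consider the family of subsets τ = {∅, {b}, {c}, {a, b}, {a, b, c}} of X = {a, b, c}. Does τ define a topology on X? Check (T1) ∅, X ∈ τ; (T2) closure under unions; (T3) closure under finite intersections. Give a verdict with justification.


τ is NOT a topology on X.

Axiom (T1): ∅ ∈ τ? Yes; X ∈ τ? Yes.
Axiom (T2/T3): check pairwise unions and intersections of members of τ.
Counterexample for (T2): {b} ∪ {c} = {b, c} ∉ τ. Therefore τ is NOT a topology.


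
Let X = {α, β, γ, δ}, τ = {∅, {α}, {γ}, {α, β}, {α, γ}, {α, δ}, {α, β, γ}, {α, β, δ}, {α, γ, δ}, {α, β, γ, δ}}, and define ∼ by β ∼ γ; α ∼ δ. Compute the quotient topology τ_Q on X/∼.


X/∼ = {[α=δ], [β=γ]}; |τ_Q| = 3.

Equivalence classes: [α=δ], [β=γ].
Quotient map π: X → X/∼ sends α ↦ [α=δ], β ↦ [β=γ], γ ↦ [β=γ], δ ↦ [α=δ].
For each subset V ⊆ X/∼, compute π^{-1}(V) ⊆ X and check whether π^{-1}(V) ∈ τ. V is open in τ_Q iff π^{-1}(V) ∈ τ.
  V = {}: π^{-1}(V) = ∅ ∈ τ ✓.
  V = {[α=δ]}: π^{-1}(V) = {α, δ} ∈ τ ✓.
  V = {[β=γ]}: π^{-1}(V) = {β, γ} ∉ τ ✗.
  V = {[α=δ], [β=γ]}: π^{-1}(V) = {α, β, γ, δ} ∈ τ ✓.
Open sets in the quotient: τ_Q = {{}, {[α=δ]}, {[α=δ], [β=γ]}} (3 elements).


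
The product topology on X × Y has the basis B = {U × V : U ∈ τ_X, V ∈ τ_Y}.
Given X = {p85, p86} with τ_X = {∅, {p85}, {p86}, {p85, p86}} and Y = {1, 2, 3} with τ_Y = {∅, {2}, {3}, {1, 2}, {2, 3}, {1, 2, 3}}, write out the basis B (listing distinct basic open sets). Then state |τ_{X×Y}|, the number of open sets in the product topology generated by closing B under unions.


Basis B = {∅ × ∅, {p85} × {2}, {p85} × {3}, {p86} × {2}, {p86} × {3}, {p85} × {1, 2}, {p85} × {2, 3}, {p85, p86} × {2}, {p85, p86} × {3}, {p86} × {1, 2}, {p86} × {2, 3}, {p85} × {1, 2, 3}, {p86} × {1, 2, 3}, {p85, p86} × {1, 2}, {p85, p86} × {2, 3}, {p85, p86} × {1, 2, 3}}; |τ_{X×Y}| = 36.

Enumerate products U × V with U ∈ τ_X, V ∈ τ_Y (deduplicated):
  ∅ × ∅ = {} (∅)
  {p85} × {2} = {(p85,2)}
  {p85} × {3} = {(p85,3)}
  {p86} × {2} = {(p86,2)}
  {p86} × {3} = {(p86,3)}
  {p85} × {1, 2} = {(p85,1), (p85,2)}
  {p85} × {2, 3} = {(p85,2), (p85,3)}
  {p85, p86} × {2} = {(p85,2), (p86,2)}
  {p85, p86} × {3} = {(p85,3), (p86,3)}
  {p86} × {1, 2} = {(p86,1), (p86,2)}
  {p86} × {2, 3} = {(p86,2), (p86,3)}
  {p85} × {1, 2, 3} = {(p85,1), (p85,2), (p85,3)}
  {p86} × {1, 2, 3} = {(p86,1), (p86,2), (p86,3)}
  {p85, p86} × {1, 2} = {(p85,1), (p85,2), (p86,1), (p86,2)}
  {p85, p86} × {2, 3} = {(p85,2), (p85,3), (p86,2), (p86,3)}
  {p85, p86} × {1, 2, 3} = {(p85,1), (p85,2), (p85,3), (p86,1), (p86,2), (p86,3)}
These 16 distinct sets form the basis B.
Close under arbitrary unions to get τ_{X×Y}; counting gives |τ_{X×Y}| = 36.


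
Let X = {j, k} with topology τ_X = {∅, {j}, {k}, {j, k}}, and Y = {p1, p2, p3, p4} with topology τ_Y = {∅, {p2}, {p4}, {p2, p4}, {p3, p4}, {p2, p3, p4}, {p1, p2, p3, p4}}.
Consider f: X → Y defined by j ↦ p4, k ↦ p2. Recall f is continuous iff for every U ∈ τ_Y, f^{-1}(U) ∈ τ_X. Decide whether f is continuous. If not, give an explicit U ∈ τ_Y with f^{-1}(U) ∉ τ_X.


f IS continuous.

Compute f^{-1}(U) for each U ∈ τ_Y:
  U = ∅: f^{-1}(U) = ∅ ∈ τ_X ✓.
  U = {p2}: f^{-1}(U) = {k} ∈ τ_X ✓.
  U = {p4}: f^{-1}(U) = {j} ∈ τ_X ✓.
  U = {p2, p4}: f^{-1}(U) = {j, k} ∈ τ_X ✓.
  U = {p3, p4}: f^{-1}(U) = {j} ∈ τ_X ✓.
  U = {p2, p3, p4}: f^{-1}(U) = {j, k} ∈ τ_X ✓.
  U = {p1, p2, p3, p4}: f^{-1}(U) = {j, k} ∈ τ_X ✓.
Every preimage lies in τ_X, so f IS continuous.


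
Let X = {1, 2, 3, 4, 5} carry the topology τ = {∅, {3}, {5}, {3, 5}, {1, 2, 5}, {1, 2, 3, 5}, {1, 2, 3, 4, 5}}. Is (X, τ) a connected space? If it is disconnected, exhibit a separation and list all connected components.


(X, τ) is connected.

Find clopen sets (U ∈ τ with X ∖ U ∈ τ):
  U = ∅, X ∖ U = {1, 2, 3, 4, 5} — both open, so U is clopen.
  U = {1, 2, 3, 4, 5}, X ∖ U = ∅ — both open, so U is clopen.
Only trivial clopens (∅ and X) exist, so (X, τ) is connected.
Compute connected components by grouping points that agree on all clopens:
  component: {1, 2, 3, 4, 5}


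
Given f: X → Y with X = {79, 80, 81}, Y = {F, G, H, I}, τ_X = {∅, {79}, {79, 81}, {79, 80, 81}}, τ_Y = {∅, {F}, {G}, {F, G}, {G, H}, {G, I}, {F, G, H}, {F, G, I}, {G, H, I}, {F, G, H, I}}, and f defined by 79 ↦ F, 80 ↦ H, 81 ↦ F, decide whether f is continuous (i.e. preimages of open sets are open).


f is NOT continuous.

Compute f^{-1}(U) for each U ∈ τ_Y:
  U = ∅: f^{-1}(U) = ∅ ∈ τ_X ✓.
  U = {F}: f^{-1}(U) = {79, 81} ∈ τ_X ✓.
  U = {G}: f^{-1}(U) = ∅ ∈ τ_X ✓.
  U = {F, G}: f^{-1}(U) = {79, 81} ∈ τ_X ✓.
  U = {G, H}: f^{-1}(U) = {80} ∉ τ_X ✗.
  U = {G, I}: f^{-1}(U) = ∅ ∈ τ_X ✓.
  U = {F, G, H}: f^{-1}(U) = {79, 80, 81} ∈ τ_X ✓.
  U = {F, G, I}: f^{-1}(U) = {79, 81} ∈ τ_X ✓.
  U = {G, H, I}: f^{-1}(U) = {80} ∉ τ_X ✗.
  U = {F, G, H, I}: f^{-1}(U) = {79, 80, 81} ∈ τ_X ✓.
Found U = {G, H} with f^{-1}(U) = {80} not in τ_X. Therefore f is NOT continuous.
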